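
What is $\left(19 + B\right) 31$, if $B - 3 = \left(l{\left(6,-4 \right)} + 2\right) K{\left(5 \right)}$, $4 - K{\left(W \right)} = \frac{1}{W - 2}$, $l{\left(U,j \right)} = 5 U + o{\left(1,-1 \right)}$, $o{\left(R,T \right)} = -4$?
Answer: $\frac{11594}{3} \approx 3864.7$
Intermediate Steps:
$l{\left(U,j \right)} = -4 + 5 U$ ($l{\left(U,j \right)} = 5 U - 4 = -4 + 5 U$)
$K{\left(W \right)} = 4 - \frac{1}{-2 + W}$ ($K{\left(W \right)} = 4 - \frac{1}{W - 2} = 4 - \frac{1}{-2 + W}$)
$B = \frac{317}{3}$ ($B = 3 + \left(\left(-4 + 5 \cdot 6\right) + 2\right) \frac{-9 + 4 \cdot 5}{-2 + 5} = 3 + \left(\left(-4 + 30\right) + 2\right) \frac{-9 + 20}{3} = 3 + \left(26 + 2\right) \frac{1}{3} \cdot 11 = 3 + 28 \cdot \frac{11}{3} = 3 + \frac{308}{3} = \frac{317}{3} \approx 105.67$)
$\left(19 + B\right) 31 = \left(19 + \frac{317}{3}\right) 31 = \frac{374}{3} \cdot 31 = \frac{11594}{3}$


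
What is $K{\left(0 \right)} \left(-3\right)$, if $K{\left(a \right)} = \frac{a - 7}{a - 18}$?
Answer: $- \frac{7}{6} \approx -1.1667$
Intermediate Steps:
$K{\left(a \right)} = \frac{-7 + a}{-18 + a}$
$K{\left(0 \right)} \left(-3\right) = \frac{-7 + 0}{-18 + 0} \left(-3\right) = \frac{1}{-18} \left(-7\right) \left(-3\right) = \left(- \frac{1}{18}\right) \left(-7\right) \left(-3\right) = \frac{7}{18} \left(-3\right) = - \frac{7}{6}$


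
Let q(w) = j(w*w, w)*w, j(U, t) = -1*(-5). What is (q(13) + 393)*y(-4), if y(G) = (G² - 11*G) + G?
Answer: 25648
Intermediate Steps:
y(G) = G² - 10*G
j(U, t) = 5
q(w) = 5*w
(q(13) + 393)*y(-4) = (5*13 + 393)*(-4*(-10 - 4)) = (65 + 393)*(-4*(-14)) = 458*56 = 25648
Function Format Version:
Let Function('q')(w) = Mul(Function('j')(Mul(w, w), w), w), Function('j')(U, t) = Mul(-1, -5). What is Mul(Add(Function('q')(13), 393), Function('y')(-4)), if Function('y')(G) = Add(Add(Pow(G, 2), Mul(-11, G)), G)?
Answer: 25648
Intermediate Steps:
Function('y')(G) = Add(Pow(G, 2), Mul(-10, G))
Function('j')(U, t) = 5
Function('q')(w) = Mul(5, w)
Mul(Add(Function('q')(13), 393), Function('y')(-4)) = Mul(Add(Mul(5, 13), 393), Mul(-4, Add(-10, -4))) = Mul(Add(65, 393), Mul(-4, -14)) = Mul(458, 56) = 25648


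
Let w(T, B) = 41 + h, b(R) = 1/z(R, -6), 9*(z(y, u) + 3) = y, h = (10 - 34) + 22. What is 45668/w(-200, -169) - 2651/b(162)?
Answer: -1505167/39 ≈ -38594.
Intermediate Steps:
h = -2 (h = -24 + 22 = -2)
z(y, u) = -3 + y/9
b(R) = 1/(-3 + R/9)
w(T, B) = 39 (w(T, B) = 41 - 2 = 39)
45668/w(-200, -169) - 2651/b(162) = 45668/39 - 2651/(9/(-27 + 162)) = 45668*(1/39) - 2651/(9/135) = 45668/39 - 2651/(9*(1/135)) = 45668/39 - 2651/1/15 = 45668/39 - 2651*15 = 45668/39 - 39765 = -1505167/39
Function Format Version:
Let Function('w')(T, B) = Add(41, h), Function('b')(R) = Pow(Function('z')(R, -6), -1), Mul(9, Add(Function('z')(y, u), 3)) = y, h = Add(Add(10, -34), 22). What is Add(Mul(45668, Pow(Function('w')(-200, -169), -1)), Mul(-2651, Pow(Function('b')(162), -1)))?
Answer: Rational(-1505167, 39) ≈ -38594.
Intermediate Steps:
h = -2 (h = Add(-24, 22) = -2)
Function('z')(y, u) = Add(-3, Mul(Rational(1, 9), y))
Function('b')(R) = Pow(Add(-3, Mul(Rational(1, 9), R)), -1)
Function('w')(T, B) = 39 (Function('w')(T, B) = Add(41, -2) = 39)
Add(Mul(45668, Pow(Function('w')(-200, -169), -1)), Mul(-2651, Pow(Function('b')(162), -1))) = Add(Mul(45668, Pow(39, -1)), Mul(-2651, Pow(Mul(9, Pow(Add(-27, 162), -1)), -1))) = Add(Mul(45668, Rational(1, 39)), Mul(-2651, Pow(Mul(9, Pow(135, -1)), -1))) = Add(Rational(45668, 39), Mul(-2651, Pow(Mul(9, Rational(1, 135)), -1))) = Add(Rational(45668, 39), Mul(-2651, Pow(Rational(1, 15), -1))) = Add(Rational(45668, 39), Mul(-2651, 15)) = Add(Rational(45668, 39), -39765) = Rational(-1505167, 39)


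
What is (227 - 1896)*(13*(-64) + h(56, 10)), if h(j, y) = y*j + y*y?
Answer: 287068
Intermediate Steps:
h(j, y) = y² + j*y (h(j, y) = j*y + y² = y² + j*y)
(227 - 1896)*(13*(-64) + h(56, 10)) = (227 - 1896)*(13*(-64) + 10*(56 + 10)) = -1669*(-832 + 10*66) = -1669*(-832 + 660) = -1669*(-172) = 287068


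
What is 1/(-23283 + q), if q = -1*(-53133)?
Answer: 1/29850 ≈ 3.3501e-5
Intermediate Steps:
q = 53133
1/(-23283 + q) = 1/(-23283 + 53133) = 1/29850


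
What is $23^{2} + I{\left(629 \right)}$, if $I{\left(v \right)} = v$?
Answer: $1158$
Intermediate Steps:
$23^{2} + I{\left(629 \right)} = 23^{2} + 629 = 529 + 629 = 1158$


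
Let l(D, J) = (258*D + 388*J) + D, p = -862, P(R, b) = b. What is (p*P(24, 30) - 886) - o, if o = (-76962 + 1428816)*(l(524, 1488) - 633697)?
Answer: -107287215748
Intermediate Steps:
l(D, J) = 259*D + 388*J
o = 107287189002 (o = (-76962 + 1428816)*((259*524 + 388*1488) - 633697) = 1351854*((135716 + 577344) - 633697) = 1351854*(713060 - 633697) = 1351854*79363 = 107287189002)
(p*P(24, 30) - 886) - o = (-862*30 - 886) - 1*107287189002 = (-25860 - 886) - 107287189002 = -26746 - 107287189002 = -107287215748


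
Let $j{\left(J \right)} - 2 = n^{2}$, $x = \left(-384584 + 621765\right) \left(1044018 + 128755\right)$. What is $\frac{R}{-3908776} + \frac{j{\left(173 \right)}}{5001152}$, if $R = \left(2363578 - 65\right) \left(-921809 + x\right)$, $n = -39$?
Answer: $- \frac{24175839109517454312321}{143738109632} \approx -1.6819 \cdot 10^{11}$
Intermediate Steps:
$x = 278159472913$ ($x = 237181 \cdot 1172773 = 278159472913$)
$j{\left(J \right)} = 1523$ ($j{\left(J \right)} = 2 + \left(-39\right)^{2} = 2 + 1521 = 1523$)
$R = 657431351595468352$ ($R = \left(2363578 - 65\right) \left(-921809 + 278159472913\right) = 2363513 \cdot 278158551104 = 657431351595468352$)
$\frac{R}{-3908776} + \frac{j{\left(173 \right)}}{5001152} = \frac{657431351595468352}{-3908776} + \frac{1523}{5001152} = 657431351595468352 \left(- \frac{1}{3908776}\right) + 1523 \cdot \frac{1}{5001152} = - \frac{4834054055849032}{28741} + \frac{1523}{5001152} = - \frac{24175839109517454312321}{143738109632}$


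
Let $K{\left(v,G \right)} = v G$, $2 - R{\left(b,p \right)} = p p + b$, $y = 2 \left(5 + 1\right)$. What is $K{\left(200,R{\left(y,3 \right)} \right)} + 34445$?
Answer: $30645$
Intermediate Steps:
$y = 12$ ($y = 2 \cdot 6 = 12$)
$R{\left(b,p \right)} = 2 - b - p^{2}$ ($R{\left(b,p \right)} = 2 - \left(p p + b\right) = 2 - \left(p^{2} + b\right) = 2 - \left(b + p^{2}\right) = 2 - b - p^{2}$)
$K{\left(v,G \right)} = G v$
$K{\left(200,R{\left(y,3 \right)} \right)} + 34445 = \left(2 - 12 - 3^{2}\right) 200 + 34445 = \left(2 - 12 - 9\right) 200 + 34445 = \left(-19\right) 200 + 34445 = -3800 + 34445 = 30645$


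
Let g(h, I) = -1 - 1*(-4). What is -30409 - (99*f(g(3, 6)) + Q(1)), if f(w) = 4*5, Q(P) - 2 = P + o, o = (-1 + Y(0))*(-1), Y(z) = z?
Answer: -32393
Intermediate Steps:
g(h, I) = 3 (g(h, I) = -1 + 4 = 3)
o = 1 (o = (-1 + 0)*(-1) = -1*(-1) = 1)
Q(P) = 3 + P (Q(P) = 2 + (P + 1) = 2 + (1 + P) = 3 + P)
f(w) = 20
-30409 - (99*f(g(3, 6)) + Q(1)) = -30409 - (99*20 + (3 + 1)) = -30409 - (1980 + 4) = -30409 - 1*1984 = -30409 - 1984 = -32393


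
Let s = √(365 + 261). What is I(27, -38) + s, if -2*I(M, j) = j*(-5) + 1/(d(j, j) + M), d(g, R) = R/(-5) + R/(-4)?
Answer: -41900/441 + √626 ≈ -69.991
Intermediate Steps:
s = √626 ≈ 25.020
d(g, R) = -9*R/20 (d(g, R) = R*(-⅕) + R*(-¼) = -R/5 - R/4 = -9*R/20)
I(M, j) = -1/(2*(M - 9*j/20)) + 5*j/2 (I(M, j) = -(j*(-5) + 1/(-9*j/20 + M))/2 = -(-5*j + 1/(M - 9*j/20))/2 = -(1/(M - 9*j/20) - 5*j)/2 = -1/(2*(M - 9*j/20)) + 5*j/2)
I(27, -38) + s = 5*(-4 - 9*(-38)² + 20*27*(-38))/(2*(-9*(-38) + 20*27)) + √626 = 5*(-4 - 9*1444 - 20520)/(2*(342 + 540)) + √626 = (5/2)*(-4 - 12996 - 20520)/882 + √626 = (5/2)*(1/882)*(-33520) + √626 = -41900/441 + √626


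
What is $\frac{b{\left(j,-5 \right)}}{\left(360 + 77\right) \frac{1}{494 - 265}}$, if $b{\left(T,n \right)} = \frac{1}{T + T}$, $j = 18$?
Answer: $\frac{229}{15732} \approx 0.014556$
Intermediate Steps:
$b{\left(T,n \right)} = \frac{1}{2 T}$
$\frac{b{\left(j,-5 \right)}}{\left(360 + 77\right) \frac{1}{494 - 265}} = \frac{\frac{1}{2} \cdot \frac{1}{18}}{\left(360 + 77\right) \frac{1}{494 - 265}} = \frac{\frac{1}{2} \cdot \frac{1}{18}}{437 \cdot \frac{1}{229}} = \frac{1}{36 \cdot 437 \cdot \frac{1}{229}} = \frac{1}{36 \cdot \frac{437}{229}} = \frac{1}{36} \cdot \frac{229}{437} = \frac{229}{15732}$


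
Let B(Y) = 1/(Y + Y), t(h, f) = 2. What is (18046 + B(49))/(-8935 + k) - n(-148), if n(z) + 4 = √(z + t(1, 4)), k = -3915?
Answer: 3268691/1259300 - I*√146 ≈ 2.5956 - 12.083*I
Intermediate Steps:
B(Y) = 1/(2*Y)
n(z) = -4 + √(2 + z) (n(z) = -4 + √(z + 2) = -4 + √(2 + z))
(18046 + B(49))/(-8935 + k) - n(-148) = (18046 + (½)/49)/(-8935 - 3915) - (-4 + √(2 - 148)) = (18046 + (½)*(1/49))/(-12850) - (-4 + √(-146)) = (18046 + 1/98)*(-1/12850) - (-4 + I*√146) = (1768509/98)*(-1/12850) + (4 - I*√146) = -1768509/1259300 + (4 - I*√146) = 3268691/1259300 - I*√146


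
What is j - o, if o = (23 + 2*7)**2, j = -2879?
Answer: -4248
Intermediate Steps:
o = 1369 (o = (23 + 14)**2 = 37**2 = 1369)
j - o = -2879 - 1*1369 = -2879 - 1369 = -4248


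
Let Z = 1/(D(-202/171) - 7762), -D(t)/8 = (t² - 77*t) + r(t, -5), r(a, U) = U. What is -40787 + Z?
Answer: -10090838671063/247403306 ≈ -40787.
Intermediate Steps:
D(t) = 40 - 8*t² + 616*t (D(t) = -8*((t² - 77*t) - 5) = -8*(-5 + t² - 77*t) = 40 - 8*t² + 616*t)
Z = -29241/247403306 (Z = 1/((40 - 8*(-202/171)² + 616*(-202/171)) - 7762) = 1/((40 - 8*40804/29241 - 124432/171) - 7762) = 1/((40 - 326432/29241 - 124432/171) - 7762) = 1/(-20434664/29241 - 7762) = 1/(-247403306/29241) = -29241/247403306 ≈ -0.00011819)
-40787 + Z = -40787 - 29241/247403306 = -10090838671063/247403306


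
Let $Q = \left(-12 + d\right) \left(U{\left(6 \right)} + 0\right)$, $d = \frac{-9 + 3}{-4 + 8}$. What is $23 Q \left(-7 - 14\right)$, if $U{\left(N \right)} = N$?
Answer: $39123$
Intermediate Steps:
$d = - \frac{3}{2}$ ($d = - \frac{6}{4} = \left(-6\right) \frac{1}{4} = - \frac{3}{2} \approx -1.5$)
$Q = -81$ ($Q = \left(-12 - \frac{3}{2}\right) \left(6 + 0\right) = \left(- \frac{27}{2}\right) 6 = -81$)
$23 Q \left(-7 - 14\right) = 23 \left(-81\right) \left(-7 - 14\right) = - 1863 \left(-7 - 14\right) = \left(-1863\right) \left(-21\right) = 39123$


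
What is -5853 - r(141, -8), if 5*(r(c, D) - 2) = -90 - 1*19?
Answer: -29166/5 ≈ -5833.2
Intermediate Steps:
r(c, D) = -99/5 (r(c, D) = 2 + (-90 - 1*19)/5 = 2 + (-90 - 19)/5 = 2 + (1/5)*(-109) = 2 - 109/5 = -99/5)
-5853 - r(141, -8) = -5853 - 1*(-99/5) = -5853 + 99/5 = -29166/5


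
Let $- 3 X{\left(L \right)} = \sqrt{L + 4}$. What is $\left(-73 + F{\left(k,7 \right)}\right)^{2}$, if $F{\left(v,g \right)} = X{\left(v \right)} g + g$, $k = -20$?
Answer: $\frac{38420}{9} + 1232 i \approx 4268.9 + 1232.0 i$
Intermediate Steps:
$X{\left(L \right)} = - \frac{\sqrt{4 + L}}{3}$ ($X{\left(L \right)} = - \frac{\sqrt{L + 4}}{3} = - \frac{\sqrt{4 + L}}{3}$)
$F{\left(v,g \right)} = g - \frac{g \sqrt{4 + v}}{3}$ ($F{\left(v,g \right)} = - \frac{\sqrt{4 + v}}{3} g + g = - \frac{g \sqrt{4 + v}}{3} + g = g - \frac{g \sqrt{4 + v}}{3}$)
$\left(-73 + F{\left(k,7 \right)}\right)^{2} = \left(-73 + \frac{1}{3} \cdot 7 \left(3 - \sqrt{4 - 20}\right)\right)^{2} = \left(-73 + \frac{1}{3} \cdot 7 \left(3 - \sqrt{-16}\right)\right)^{2} = \left(-73 + \frac{1}{3} \cdot 7 \left(3 - 4 i\right)\right)^{2} = \left(-73 + \left(7 - \frac{28 i}{3}\right)\right)^{2} = \left(-66 - \frac{28 i}{3}\right)^{2}$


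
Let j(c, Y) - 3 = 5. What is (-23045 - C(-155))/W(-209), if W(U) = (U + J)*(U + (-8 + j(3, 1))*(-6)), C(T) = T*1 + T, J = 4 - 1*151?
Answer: -22735/74404 ≈ -0.30556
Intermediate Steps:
J = -147 (J = 4 - 151 = -147)
j(c, Y) = 8 (j(c, Y) = 3 + 5 = 8)
C(T) = 2*T (C(T) = T + T = 2*T)
W(U) = U*(-147 + U) (W(U) = (U - 147)*(U + (-8 + 8)*(-6)) = (-147 + U)*(U + 0*(-6)) = (-147 + U)*(U + 0) = (-147 + U)*U = U*(-147 + U))
(-23045 - C(-155))/W(-209) = (-23045 - 2*(-155))/((-209*(-147 - 209))) = (-23045 - 1*(-310))/((-209*(-356))) = (-23045 + 310)/74404 = -22735*1/74404 = -22735/74404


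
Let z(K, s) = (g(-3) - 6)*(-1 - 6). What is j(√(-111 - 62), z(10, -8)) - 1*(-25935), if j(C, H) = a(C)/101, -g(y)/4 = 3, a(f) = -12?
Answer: 2619423/101 ≈ 25935.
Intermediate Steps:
g(y) = -12 (g(y) = -4*3 = -12)
z(K, s) = 126 (z(K, s) = (-12 - 6)*(-1 - 6) = -18*(-7) = 126)
j(C, H) = -12/101
j(√(-111 - 62), z(10, -8)) - 1*(-25935) = -12/101 - 1*(-25935) = -12/101 + 25935 = 2619423/101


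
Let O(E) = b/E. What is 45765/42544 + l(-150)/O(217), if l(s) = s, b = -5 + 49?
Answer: -345698385/467984 ≈ -738.70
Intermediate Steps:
b = 44
O(E) = 44/E
45765/42544 + l(-150)/O(217) = 45765/42544 - 150/(44/217) = 45765*(1/42544) - 150/(44*(1/217)) = 45765/42544 - 150/44/217 = 45765/42544 - 150*217/44 = 45765/42544 - 16275/22 = -345698385/467984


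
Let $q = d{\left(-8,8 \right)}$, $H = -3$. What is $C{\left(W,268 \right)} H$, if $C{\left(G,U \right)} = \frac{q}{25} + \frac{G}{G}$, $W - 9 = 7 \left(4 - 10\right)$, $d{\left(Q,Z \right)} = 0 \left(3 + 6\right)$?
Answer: $-3$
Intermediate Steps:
$d{\left(Q,Z \right)} = 0$ ($d{\left(Q,Z \right)} = 0 \cdot 9 = 0$)
$q = 0$
$W = -33$ ($W = 9 + 7 \left(4 - 10\right) = 9 + 7 \left(-6\right) = 9 - 42 = -33$)
$C{\left(G,U \right)} = 1$ ($C{\left(G,U \right)} = \frac{0}{25} + \frac{G}{G} = 0 \cdot \frac{1}{25} + 1 = 0 + 1 = 1$)
$C{\left(W,268 \right)} H = 1 \left(-3\right) = -3$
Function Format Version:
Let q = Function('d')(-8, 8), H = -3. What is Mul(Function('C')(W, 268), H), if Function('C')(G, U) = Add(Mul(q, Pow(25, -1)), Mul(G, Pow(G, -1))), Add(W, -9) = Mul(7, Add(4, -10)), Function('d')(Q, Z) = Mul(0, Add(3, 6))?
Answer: -3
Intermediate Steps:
Function('d')(Q, Z) = 0 (Function('d')(Q, Z) = Mul(0, 9) = 0)
q = 0
W = -33 (W = Add(9, Mul(7, Add(4, -10))) = Add(9, Mul(7, -6)) = Add(9, -42) = -33)
Function('C')(G, U) = 1 (Function('C')(G, U) = Add(Mul(0, Pow(25, -1)), Mul(G, Pow(G, -1))) = Add(Mul(0, Rational(1, 25)), 1) = Add(0, 1) = 1)
Mul(Function('C')(W, 268), H) = Mul(1, -3) = -3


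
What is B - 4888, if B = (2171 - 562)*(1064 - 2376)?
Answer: -2115896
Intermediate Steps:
B = -2111008 (B = 1609*(-1312) = -2111008)
B - 4888 = -2111008 - 4888 = -2115896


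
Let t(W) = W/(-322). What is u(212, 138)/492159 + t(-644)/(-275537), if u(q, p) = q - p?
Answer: 19405420/135608014383 ≈ 0.00014310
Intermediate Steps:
t(W) = -W/322 (t(W) = W*(-1/322) = -W/322)
u(212, 138)/492159 + t(-644)/(-275537) = (212 - 1*138)/492159 - 1/322*(-644)/(-275537) = (212 - 138)*(1/492159) + 2*(-1/275537) = 74*(1/492159) - 2/275537 = 74/492159 - 2/275537 = 19405420/135608014383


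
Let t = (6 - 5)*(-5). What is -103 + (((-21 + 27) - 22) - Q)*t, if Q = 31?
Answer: 132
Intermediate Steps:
t = -5 (t = 1*(-5) = -5)
-103 + (((-21 + 27) - 22) - Q)*t = -103 + (((-21 + 27) - 22) - 1*31)*(-5) = -103 + ((6 - 22) - 31)*(-5) = -103 + (-16 - 31)*(-5) = -103 - 47*(-5) = -103 + 235 = 132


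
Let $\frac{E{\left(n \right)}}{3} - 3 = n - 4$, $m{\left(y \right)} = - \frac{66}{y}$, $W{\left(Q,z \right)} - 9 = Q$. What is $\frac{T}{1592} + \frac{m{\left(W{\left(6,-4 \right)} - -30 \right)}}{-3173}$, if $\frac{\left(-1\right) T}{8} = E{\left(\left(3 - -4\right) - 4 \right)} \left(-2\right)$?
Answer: $\frac{575518}{9471405} \approx 0.060764$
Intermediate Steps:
$W{\left(Q,z \right)} = 9 + Q$
$E{\left(n \right)} = -3 + 3 n$ ($E{\left(n \right)} = 9 + 3 \left(n - 4\right) = 9 + 3 \left(-4 + n\right) = 9 + \left(-12 + 3 n\right) = -3 + 3 n$)
$T = 96$ ($T = - 8 \left(-3 + 3 \left(\left(3 - -4\right) - 4\right)\right) \left(-2\right) = - 8 \left(-3 + 3 \left(\left(3 + 4\right) - 4\right)\right) \left(-2\right) = - 8 \left(-3 + 3 \left(7 - 4\right)\right) \left(-2\right) = - 8 \left(-3 + 3 \cdot 3\right) \left(-2\right) = - 8 \left(-3 + 9\right) \left(-2\right) = - 8 \cdot 6 \left(-2\right) = \left(-8\right) \left(-12\right) = 96$)
$\frac{T}{1592} + \frac{m{\left(W{\left(6,-4 \right)} - -30 \right)}}{-3173} = \frac{96}{1592} + \frac{\left(-66\right) \frac{1}{\left(9 + 6\right) - -30}}{-3173} = 96 \cdot \frac{1}{1592} + - \frac{66}{15 + 30} \left(- \frac{1}{3173}\right) = \frac{12}{199} + - \frac{66}{45} \left(- \frac{1}{3173}\right) = \frac{12}{199} + \left(-66\right) \frac{1}{45} \left(- \frac{1}{3173}\right) = \frac{12}{199} - - \frac{22}{47595} = \frac{12}{199} + \frac{22}{47595} = \frac{575518}{9471405}$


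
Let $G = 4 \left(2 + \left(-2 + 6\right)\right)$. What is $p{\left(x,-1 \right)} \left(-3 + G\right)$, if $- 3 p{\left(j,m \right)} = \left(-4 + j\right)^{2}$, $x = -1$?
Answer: $-175$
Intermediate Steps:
$G = 24$ ($G = 4 \left(2 + 4\right) = 4 \cdot 6 = 24$)
$p{\left(j,m \right)} = - \frac{\left(-4 + j\right)^{2}}{3}$
$p{\left(x,-1 \right)} \left(-3 + G\right) = - \frac{\left(-4 - 1\right)^{2}}{3} \left(-3 + 24\right) = - \frac{\left(-5\right)^{2}}{3} \cdot 21 = \left(- \frac{1}{3}\right) 25 \cdot 21 = \left(- \frac{25}{3}\right) 21 = -175$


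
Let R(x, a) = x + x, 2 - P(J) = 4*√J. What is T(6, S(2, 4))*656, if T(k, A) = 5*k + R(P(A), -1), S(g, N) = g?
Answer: 22304 - 5248*√2 ≈ 14882.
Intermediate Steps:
P(J) = 2 - 4*√J
R(x, a) = 2*x
T(k, A) = 4 - 8*√A + 5*k (T(k, A) = 5*k + 2*(2 - 4*√A) = 5*k + (4 - 8*√A) = 4 - 8*√A + 5*k)
T(6, S(2, 4))*656 = (4 - 8*√2 + 5*6)*656 = (4 - 8*√2 + 30)*656 = (34 - 8*√2)*656 = 22304 - 5248*√2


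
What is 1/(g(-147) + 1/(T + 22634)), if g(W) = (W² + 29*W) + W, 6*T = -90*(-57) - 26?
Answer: 70454/1211738349 ≈ 5.8143e-5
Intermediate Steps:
T = 2552/3 (T = (-90*(-57) - 26)/6 = (5130 - 26)/6 = (⅙)*5104 = 2552/3 ≈ 850.67)
g(W) = W² + 30*W
1/(g(-147) + 1/(T + 22634)) = 1/(-147*(30 - 147) + 1/(2552/3 + 22634)) = 1/(-147*(-117) + 1/(70454/3)) = 1/(17199 + 3/70454) = 1/(1211738349/70454) = 70454/1211738349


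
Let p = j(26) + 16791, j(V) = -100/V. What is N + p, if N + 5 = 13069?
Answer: 388065/13 ≈ 29851.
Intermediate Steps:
N = 13064 (N = -5 + 13069 = 13064)
p = 218233/13 (p = -100/26 + 16791 = -100*1/26 + 16791 = -50/13 + 16791 = 218233/13 ≈ 16787.)
N + p = 13064 + 218233/13 = 388065/13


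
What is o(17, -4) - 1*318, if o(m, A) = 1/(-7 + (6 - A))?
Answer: -953/3 ≈ -317.67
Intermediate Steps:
o(m, A) = 1/(-1 - A)
o(17, -4) - 1*318 = -1/(1 - 4) - 1*318 = -1/(-3) - 318 = -1*(-1/3) - 318 = 1/3 - 318 = -953/3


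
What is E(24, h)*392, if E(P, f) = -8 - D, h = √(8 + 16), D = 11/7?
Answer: -3752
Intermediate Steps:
D = 11/7 (D = 11*(⅐) = 11/7 ≈ 1.5714)
h = 2*√6 (h = √24 = 2*√6 ≈ 4.8990)
E(P, f) = -67/7 (E(P, f) = -8 - 1*11/7 = -8 - 11/7 = -67/7)
E(24, h)*392 = -67/7*392 = -3752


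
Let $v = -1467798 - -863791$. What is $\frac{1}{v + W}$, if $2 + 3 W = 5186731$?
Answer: $\frac{3}{3374708} \approx 8.8897 \cdot 10^{-7}$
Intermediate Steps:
$v = -604007$ ($v = -1467798 + 863791 = -604007$)
$W = \frac{5186729}{3}$ ($W = - \frac{2}{3} + \frac{1}{3} \cdot 5186731 = - \frac{2}{3} + \frac{5186731}{3} = \frac{5186729}{3} \approx 1.7289 \cdot 10^{6}$)
$\frac{1}{v + W} = \frac{1}{-604007 + \frac{5186729}{3}} = \frac{1}{\frac{3374708}{3}} = \frac{3}{3374708}$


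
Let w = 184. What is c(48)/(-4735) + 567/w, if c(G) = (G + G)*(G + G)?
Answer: 989001/871240 ≈ 1.1352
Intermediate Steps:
c(G) = 4*G² (c(G) = (2*G)*(2*G) = 4*G²)
c(48)/(-4735) + 567/w = (4*48²)/(-4735) + 567/184 = (4*2304)*(-1/4735) + 567*(1/184) = 9216*(-1/4735) + 567/184 = -9216/4735 + 567/184 = 989001/871240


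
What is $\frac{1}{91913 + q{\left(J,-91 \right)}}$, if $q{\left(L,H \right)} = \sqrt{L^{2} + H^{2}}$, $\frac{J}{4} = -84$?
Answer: $\frac{91913}{8447878392} - \frac{7 \sqrt{2473}}{8447878392} \approx 1.0839 \cdot 10^{-5}$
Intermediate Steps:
$J = -336$ ($J = 4 \left(-84\right) = -336$)
$q{\left(L,H \right)} = \sqrt{H^{2} + L^{2}}$
$\frac{1}{91913 + q{\left(J,-91 \right)}} = \frac{1}{91913 + \sqrt{\left(-91\right)^{2} + \left(-336\right)^{2}}} = \frac{1}{91913 + \sqrt{8281 + 112896}} = \frac{1}{91913 + \sqrt{121177}} = \frac{1}{91913 + 7 \sqrt{2473}}$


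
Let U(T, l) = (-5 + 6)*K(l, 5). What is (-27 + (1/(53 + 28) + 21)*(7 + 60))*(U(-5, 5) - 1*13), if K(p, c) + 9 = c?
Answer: -1901399/81 ≈ -23474.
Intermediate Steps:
K(p, c) = -9 + c
U(T, l) = -4 (U(T, l) = (-5 + 6)*(-9 + 5) = 1*(-4) = -4)
(-27 + (1/(53 + 28) + 21)*(7 + 60))*(U(-5, 5) - 1*13) = (-27 + (1/(53 + 28) + 21)*(7 + 60))*(-4 - 1*13) = (-27 + (1/81 + 21)*67)*(-4 - 13) = (-27 + (1/81 + 21)*67)*(-17) = (-27 + (1702/81)*67)*(-17) = (-27 + 114034/81)*(-17) = (111847/81)*(-17) = -1901399/81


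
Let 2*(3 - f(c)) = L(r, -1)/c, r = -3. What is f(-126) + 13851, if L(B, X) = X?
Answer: 3491207/252 ≈ 13854.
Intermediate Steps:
f(c) = 3 + 1/(2*c) (f(c) = 3 - (-1)/(2*c) = 3 + 1/(2*c))
f(-126) + 13851 = (3 + (½)/(-126)) + 13851 = (3 + (½)*(-1/126)) + 13851 = (3 - 1/252) + 13851 = 755/252 + 13851 = 3491207/252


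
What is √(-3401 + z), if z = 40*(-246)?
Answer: I*√13241 ≈ 115.07*I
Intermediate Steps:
z = -9840
√(-3401 + z) = √(-3401 - 9840) = √(-13241) = I*√13241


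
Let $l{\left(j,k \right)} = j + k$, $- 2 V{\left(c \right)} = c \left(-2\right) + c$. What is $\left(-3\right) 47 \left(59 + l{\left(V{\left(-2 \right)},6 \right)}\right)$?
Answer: $-9024$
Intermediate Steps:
$V{\left(c \right)} = \frac{c}{2}$ ($V{\left(c \right)} = - \frac{c \left(-2\right) + c}{2} = - \frac{- 2 c + c}{2} = - \frac{\left(-1\right) c}{2} = \frac{c}{2}$)
$\left(-3\right) 47 \left(59 + l{\left(V{\left(-2 \right)},6 \right)}\right) = \left(-3\right) 47 \left(59 + \left(\frac{1}{2} \left(-2\right) + 6\right)\right) = - 141 \left(59 + \left(-1 + 6\right)\right) = - 141 \left(59 + 5\right) = \left(-141\right) 64 = -9024$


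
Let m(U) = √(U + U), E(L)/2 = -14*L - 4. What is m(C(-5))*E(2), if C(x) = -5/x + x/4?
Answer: -32*I*√2 ≈ -45.255*I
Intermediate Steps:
E(L) = -8 - 28*L (E(L) = 2*(-14*L - 4) = 2*(-4 - 14*L) = -8 - 28*L)
C(x) = -5/x + x/4 (C(x) = -5/x + x*(¼) = -5/x + x/4)
m(U) = √2*√U (m(U) = √(2*U) = √2*√U)
m(C(-5))*E(2) = (√2*√(-5/(-5) + (¼)*(-5)))*(-8 - 28*2) = (√2*√(-5*(-⅕) - 5/4))*(-8 - 56) = (√2*√(1 - 5/4))*(-64) = (√2*√(-¼))*(-64) = (√2*(I/2))*(-64) = (I*√2/2)*(-64) = -32*I*√2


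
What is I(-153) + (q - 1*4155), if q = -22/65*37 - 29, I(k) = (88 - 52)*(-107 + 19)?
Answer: -478694/65 ≈ -7364.5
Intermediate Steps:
I(k) = -3168 (I(k) = 36*(-88) = -3168)
q = -2699/65 (q = -22*1/65*37 - 29 = -22/65*37 - 29 = -814/65 - 29 = -2699/65 ≈ -41.523)
I(-153) + (q - 1*4155) = -3168 + (-2699/65 - 1*4155) = -3168 + (-2699/65 - 4155) = -3168 - 272774/65 = -478694/65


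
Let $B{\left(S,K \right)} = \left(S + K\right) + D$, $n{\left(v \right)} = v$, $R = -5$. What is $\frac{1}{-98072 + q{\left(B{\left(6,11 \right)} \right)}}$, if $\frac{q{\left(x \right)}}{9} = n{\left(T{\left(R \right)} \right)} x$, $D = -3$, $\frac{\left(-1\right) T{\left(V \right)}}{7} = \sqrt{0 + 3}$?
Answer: $- \frac{24518}{2403945853} + \frac{441 \sqrt{3}}{4807891706} \approx -1.004 \cdot 10^{-5}$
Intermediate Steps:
$T{\left(V \right)} = - 7 \sqrt{3}$ ($T{\left(V \right)} = - 7 \sqrt{0 + 3} = - 7 \sqrt{3}$)
$B{\left(S,K \right)} = -3 + K + S$ ($B{\left(S,K \right)} = \left(S + K\right) - 3 = \left(K + S\right) - 3 = -3 + K + S$)
$q{\left(x \right)} = - 63 x \sqrt{3}$ ($q{\left(x \right)} = 9 - 7 \sqrt{3} x = 9 \left(- 7 x \sqrt{3}\right) = - 63 x \sqrt{3}$)
$\frac{1}{-98072 + q{\left(B{\left(6,11 \right)} \right)}} = \frac{1}{-98072 - 63 \left(-3 + 11 + 6\right) \sqrt{3}} = \frac{1}{-98072 - 882 \sqrt{3}}$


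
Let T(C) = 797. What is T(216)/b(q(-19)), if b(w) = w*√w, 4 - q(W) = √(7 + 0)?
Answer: 797/(4 - √7)^(3/2) ≈ 505.72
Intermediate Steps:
q(W) = 4 - √7 (q(W) = 4 - √(7 + 0) = 4 - √7)
b(w) = w^(3/2)
T(216)/b(q(-19)) = 797/((4 - √7)^(3/2)) = 797/(4 - √7)^(3/2)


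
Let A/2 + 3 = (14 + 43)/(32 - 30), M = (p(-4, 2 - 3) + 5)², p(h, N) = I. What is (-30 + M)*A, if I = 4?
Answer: 2601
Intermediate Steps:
p(h, N) = 4
M = 81 (M = (4 + 5)² = 9² = 81)
A = 51 (A = -6 + 2*((14 + 43)/(32 - 30)) = -6 + 2*(57/2) = -6 + 57 = 51)
(-30 + M)*A = (-30 + 81)*51 = 51*51 = 2601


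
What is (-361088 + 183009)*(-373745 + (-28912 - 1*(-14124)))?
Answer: 69189568107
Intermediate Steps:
(-361088 + 183009)*(-373745 + (-28912 - 1*(-14124))) = -178079*(-373745 + (-28912 + 14124)) = -178079*(-373745 - 14788) = -178079*(-388533) = 69189568107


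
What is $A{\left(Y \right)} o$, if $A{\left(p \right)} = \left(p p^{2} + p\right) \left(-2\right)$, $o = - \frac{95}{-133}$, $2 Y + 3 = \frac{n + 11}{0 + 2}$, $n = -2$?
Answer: $- \frac{375}{224} \approx -1.6741$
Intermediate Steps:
$Y = \frac{3}{4}$ ($Y = - \frac{3}{2} + \frac{\left(-2 + 11\right) \frac{1}{0 + 2}}{2} = - \frac{3}{2} + \frac{9 \cdot \frac{1}{2}}{2} = - \frac{3}{2} + \frac{1}{2} \cdot \frac{9}{2} = - \frac{3}{2} + \frac{9}{4} = \frac{3}{4} \approx 0.75$)
$o = \frac{5}{7}$ ($o = \left(-95\right) \left(- \frac{1}{133}\right) = \frac{5}{7} \approx 0.71429$)
$A{\left(p \right)} = - 2 p - 2 p^{3}$ ($A{\left(p \right)} = \left(p^{3} + p\right) \left(-2\right) = \left(p + p^{3}\right) \left(-2\right) = - 2 p - 2 p^{3}$)
$A{\left(Y \right)} o = \left(-2\right) \frac{3}{4} \left(1 + \left(\frac{3}{4}\right)^{2}\right) \frac{5}{7} = \left(-2\right) \frac{3}{4} \left(1 + \frac{9}{16}\right) \frac{5}{7} = \left(-2\right) \frac{3}{4} \cdot \frac{25}{16} \cdot \frac{5}{7} = \left(- \frac{75}{32}\right) \frac{5}{7} = - \frac{375}{224}$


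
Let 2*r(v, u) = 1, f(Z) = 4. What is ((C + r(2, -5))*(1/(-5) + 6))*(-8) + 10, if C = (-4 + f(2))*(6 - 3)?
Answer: -66/5 ≈ -13.200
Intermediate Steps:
r(v, u) = ½ (r(v, u) = (½)*1 = ½)
C = 0 (C = (-4 + 4)*(6 - 3) = 0*3 = 0)
((C + r(2, -5))*(1/(-5) + 6))*(-8) + 10 = ((0 + ½)*(1/(-5) + 6))*(-8) + 10 = ((-⅕ + 6)/2)*(-8) + 10 = ((½)*(29/5))*(-8) + 10 = (29/10)*(-8) + 10 = -116/5 + 10 = -66/5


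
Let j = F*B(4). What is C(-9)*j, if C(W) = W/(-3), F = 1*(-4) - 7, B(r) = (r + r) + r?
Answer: -396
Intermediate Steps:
B(r) = 3*r (B(r) = 2*r + r = 3*r)
F = -11 (F = -4 - 7 = -11)
C(W) = -W/3 (C(W) = W*(-1/3) = -W/3)
j = -132 (j = -33*4 = -11*12 = -132)
C(-9)*j = -1/3*(-9)*(-132) = 3*(-132) = -396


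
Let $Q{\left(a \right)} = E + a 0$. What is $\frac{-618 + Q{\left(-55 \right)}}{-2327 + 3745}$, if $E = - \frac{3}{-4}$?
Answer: $- \frac{2469}{5672} \approx -0.4353$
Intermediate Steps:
$E = \frac{3}{4}$ ($E = \left(-3\right) \left(- \frac{1}{4}\right) = \frac{3}{4} \approx 0.75$)
$Q{\left(a \right)} = \frac{3}{4}$ ($Q{\left(a \right)} = \frac{3}{4} + a 0 = \frac{3}{4} + 0 = \frac{3}{4}$)
$\frac{-618 + Q{\left(-55 \right)}}{-2327 + 3745} = \frac{-618 + \frac{3}{4}}{-2327 + 3745} = - \frac{2469}{4 \cdot 1418} = \left(- \frac{2469}{4}\right) \frac{1}{1418} = - \frac{2469}{5672}$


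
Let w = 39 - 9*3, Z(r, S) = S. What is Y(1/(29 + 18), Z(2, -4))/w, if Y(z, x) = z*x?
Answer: -1/141 ≈ -0.0070922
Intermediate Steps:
Y(z, x) = x*z
w = 12 (w = 39 - 27 = 12)
Y(1/(29 + 18), Z(2, -4))/w = -4/(29 + 18)/12 = -4/47*(1/12) = -4*1/47*(1/12) = -4/47*1/12 = -1/141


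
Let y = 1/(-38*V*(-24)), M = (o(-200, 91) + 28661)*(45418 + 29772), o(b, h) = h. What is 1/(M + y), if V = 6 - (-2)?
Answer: 7296/15772951572481 ≈ 4.6256e-10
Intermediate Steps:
V = 8 (V = 6 - 1*(-2) = 6 + 2 = 8)
M = 2161862880 (M = (91 + 28661)*(45418 + 29772) = 28752*75190 = 2161862880)
y = 1/7296 (y = 1/(-38*8*(-24)) = 1/(-304*(-24)) = 1/7296 ≈ 0.00013706)
1/(M + y) = 1/(2161862880 + 1/7296) = 1/(15772951572481/7296) = 7296/15772951572481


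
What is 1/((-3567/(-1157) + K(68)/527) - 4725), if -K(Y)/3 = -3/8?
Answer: -4877912/23033085315 ≈ -0.00021178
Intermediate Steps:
K(Y) = 9/8 (K(Y) = -(-9)/8 = -3*(-3/8) = 9/8)
1/((-3567/(-1157) + K(68)/527) - 4725) = 1/((-3567/(-1157) + (9/8)/527) - 4725) = 1/((-3567*(-1/1157) + (9/8)*(1/527)) - 4725) = 1/((3567/1157 + 9/4216) - 4725) = 1/(15048885/4877912 - 4725) = 1/(-23033085315/4877912) = -4877912/23033085315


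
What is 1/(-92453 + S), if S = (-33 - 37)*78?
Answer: -1/97913 ≈ -1.0213e-5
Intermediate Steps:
S = -5460 (S = -70*78 = -5460)
1/(-92453 + S) = 1/(-92453 - 5460) = 1/(-97913) = -1/97913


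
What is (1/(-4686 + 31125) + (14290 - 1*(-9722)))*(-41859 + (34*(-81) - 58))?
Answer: -28359530379499/26439 ≈ -1.0726e+9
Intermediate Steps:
(1/(-4686 + 31125) + (14290 - 1*(-9722)))*(-41859 + (34*(-81) - 58)) = (1/26439 + (14290 + 9722))*(-41859 + (-2754 - 58)) = (1/26439 + 24012)*(-41859 - 2812) = (634853269/26439)*(-44671) = -28359530379499/26439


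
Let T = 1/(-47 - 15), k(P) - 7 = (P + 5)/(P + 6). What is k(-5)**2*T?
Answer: -49/62 ≈ -0.79032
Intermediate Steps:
k(P) = 7 + (5 + P)/(6 + P) (k(P) = 7 + (P + 5)/(P + 6) = 7 + (5 + P)/(6 + P))
T = -1/62 (T = 1/(-62) = -1/62 ≈ -0.016129)
k(-5)**2*T = ((47 + 8*(-5))/(6 - 5))**2*(-1/62) = ((47 - 40)/1)**2*(-1/62) = (1*7)**2*(-1/62) = 7**2*(-1/62) = 49*(-1/62) = -49/62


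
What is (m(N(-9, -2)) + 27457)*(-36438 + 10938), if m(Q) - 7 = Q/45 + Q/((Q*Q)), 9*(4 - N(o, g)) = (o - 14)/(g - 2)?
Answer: -2288015652425/3267 ≈ -7.0034e+8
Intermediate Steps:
N(o, g) = 4 - (-14 + o)/(9*(-2 + g)) (N(o, g) = 4 - (o - 14)/(9*(g - 2)) = 4 - (-14 + o)/(9*(-2 + g)))
m(Q) = 7 + 1/Q + Q/45 (m(Q) = 7 + (Q/45 + Q/((Q*Q))) = 7 + (Q*(1/45) + Q/(Q²)) = 7 + (Q/45 + Q/Q²) = 7 + (Q/45 + 1/Q) = 7 + (1/Q + Q/45) = 7 + 1/Q + Q/45)
(m(N(-9, -2)) + 27457)*(-36438 + 10938) = ((7 + 1/((-58 - 1*(-9) + 36*(-2))/(9*(-2 - 2))) + ((-58 - 1*(-9) + 36*(-2))/(9*(-2 - 2)))/45) + 27457)*(-36438 + 10938) = ((7 + 1/((⅑)*(-58 + 9 - 72)/(-4)) + ((⅑)*(-58 + 9 - 72)/(-4))/45) + 27457)*(-25500) = ((7 + 1/((⅑)*(-¼)*(-121)) + ((⅑)*(-¼)*(-121))/45) + 27457)*(-25500) = ((7 + 1/(121/36) + (1/45)*(121/36)) + 27457)*(-25500) = ((7 + 36/121 + 121/1620) + 27457)*(-25500) = (1445101/196020 + 27457)*(-25500) = (5383566241/196020)*(-25500) = -2288015652425/3267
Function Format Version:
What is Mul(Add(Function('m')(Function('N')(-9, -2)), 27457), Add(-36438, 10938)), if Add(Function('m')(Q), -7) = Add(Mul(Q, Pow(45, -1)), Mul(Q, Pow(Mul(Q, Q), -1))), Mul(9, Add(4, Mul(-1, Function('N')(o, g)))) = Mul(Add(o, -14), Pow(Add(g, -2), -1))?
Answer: Rational(-2288015652425, 3267) ≈ -7.0034e+8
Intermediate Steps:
Function('N')(o, g) = Add(4, Mul(Rational(-1, 9), Pow(Add(-2, g), -1), Add(-14, o))) (Function('N')(o, g) = Add(4, Mul(Rational(-1, 9), Mul(Add(o, -14), Pow(Add(g, -2), -1)))) = Add(4, Mul(Rational(-1, 9), Mul(Add(-14, o), Pow(Add(-2, g), -1)))) = Add(4, Mul(Rational(-1, 9), Mul(Pow(Add(-2, g), -1), Add(-14, o)))) = Add(4, Mul(Rational(-1, 9), Pow(Add(-2, g), -1), Add(-14, o))))
Function('m')(Q) = Add(7, Pow(Q, -1), Mul(Rational(1, 45), Q)) (Function('m')(Q) = Add(7, Add(Mul(Q, Pow(45, -1)), Mul(Q, Pow(Mul(Q, Q), -1)))) = Add(7, Add(Mul(Q, Rational(1, 45)), Mul(Q, Pow(Pow(Q, 2), -1)))) = Add(7, Add(Mul(Rational(1, 45), Q), Mul(Q, Pow(Q, -2)))) = Add(7, Add(Mul(Rational(1, 45), Q), Pow(Q, -1))) = Add(7, Add(Pow(Q, -1), Mul(Rational(1, 45), Q))) = Add(7, Pow(Q, -1), Mul(Rational(1, 45), Q)))
Mul(Add(Function('m')(Function('N')(-9, -2)), 27457), Add(-36438, 10938)) = Mul(Add(Add(7, Pow(Mul(Rational(1, 9), Pow(Add(-2, -2), -1), Add(-58, Mul(-1, -9), Mul(36, -2))), -1), Mul(Rational(1, 45), Mul(Rational(1, 9), Pow(Add(-2, -2), -1), Add(-58, Mul(-1, -9), Mul(36, -2))))), 27457), Add(-36438, 10938)) = Mul(Add(Add(7, Pow(Mul(Rational(1, 9), Pow(-4, -1), Add(-58, 9, -72)), -1), Mul(Rational(1, 45), Mul(Rational(1, 9), Pow(-4, -1), Add(-58, 9, -72)))), 27457), -25500) = Mul(Add(Add(7, Pow(Mul(Rational(1, 9), Rational(-1, 4), -121), -1), Mul(Rational(1, 45), Mul(Rational(1, 9), Rational(-1, 4), -121))), 27457), -25500) = Mul(Add(Add(7, Pow(Rational(121, 36), -1), Mul(Rational(1, 45), Rational(121, 36))), 27457), -25500) = Mul(Add(Add(7, Rational(36, 121), Rational(121, 1620)), 27457), -25500) = Mul(Add(Rational(1445101, 196020), 27457), -25500) = Mul(Rational(5383566241, 196020), -25500) = Rational(-2288015652425, 3267)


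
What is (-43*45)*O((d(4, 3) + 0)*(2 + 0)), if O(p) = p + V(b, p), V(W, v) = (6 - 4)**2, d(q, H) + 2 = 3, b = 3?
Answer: -11610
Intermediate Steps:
d(q, H) = 1 (d(q, H) = -2 + 3 = 1)
V(W, v) = 4 (V(W, v) = 2**2 = 4)
O(p) = 4 + p (O(p) = p + 4 = 4 + p)
(-43*45)*O((d(4, 3) + 0)*(2 + 0)) = (-43*45)*(4 + (1 + 0)*(2 + 0)) = -1935*(4 + 1*2) = -1935*(4 + 2) = -1935*6 = -11610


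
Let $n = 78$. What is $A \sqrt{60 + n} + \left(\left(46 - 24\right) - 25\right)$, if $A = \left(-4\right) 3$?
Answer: $-3 - 12 \sqrt{138} \approx -143.97$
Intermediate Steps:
$A = -12$
$A \sqrt{60 + n} + \left(\left(46 - 24\right) - 25\right) = - 12 \sqrt{60 + 78} + \left(\left(46 - 24\right) - 25\right) = - 12 \sqrt{138} + \left(22 - 25\right) = - 12 \sqrt{138} - 3 = -3 - 12 \sqrt{138}$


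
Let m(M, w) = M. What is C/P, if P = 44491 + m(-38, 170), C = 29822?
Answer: 29822/44453 ≈ 0.67087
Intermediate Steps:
P = 44453 (P = 44491 - 38 = 44453)
C/P = 29822/44453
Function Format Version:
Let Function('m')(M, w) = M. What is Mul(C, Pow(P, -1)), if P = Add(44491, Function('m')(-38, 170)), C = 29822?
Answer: Rational(29822, 44453) ≈ 0.67087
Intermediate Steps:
P = 44453 (P = Add(44491, -38) = 44453)
Mul(C, Pow(P, -1)) = Mul(29822, Pow(44453, -1)) = Mul(29822, Rational(1, 44453)) = Rational(29822, 44453)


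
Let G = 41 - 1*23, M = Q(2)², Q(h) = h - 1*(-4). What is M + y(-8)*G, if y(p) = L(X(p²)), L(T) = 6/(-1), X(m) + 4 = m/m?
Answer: -72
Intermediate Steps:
Q(h) = 4 + h (Q(h) = h + 4 = 4 + h)
X(m) = -3 (X(m) = -4 + m/m = -4 + 1 = -3)
M = 36 (M = (4 + 2)² = 6² = 36)
L(T) = -6 (L(T) = 6*(-1) = -6)
y(p) = -6
G = 18 (G = 41 - 23 = 18)
M + y(-8)*G = 36 - 6*18 = 36 - 108 = -72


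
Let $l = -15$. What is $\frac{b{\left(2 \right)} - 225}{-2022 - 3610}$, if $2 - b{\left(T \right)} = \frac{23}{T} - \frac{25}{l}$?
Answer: $\frac{1417}{33792} \approx 0.041933$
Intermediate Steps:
$b{\left(T \right)} = \frac{1}{3} - \frac{23}{T}$ ($b{\left(T \right)} = 2 - \left(\frac{23}{T} - \frac{25}{-15}\right) = 2 - \left(\frac{23}{T} - - \frac{5}{3}\right) = 2 - \left(\frac{23}{T} + \frac{5}{3}\right) = 2 - \left(\frac{5}{3} + \frac{23}{T}\right) = \frac{1}{3} - \frac{23}{T}$)
$\frac{b{\left(2 \right)} - 225}{-2022 - 3610} = \frac{\frac{-69 + 2}{3 \cdot 2} - 225}{-2022 - 3610} = \frac{\frac{1}{3} \cdot \frac{1}{2} \left(-67\right) - 225}{-5632} = \left(- \frac{67}{6} - 225\right) \left(- \frac{1}{5632}\right) = \left(- \frac{1417}{6}\right) \left(- \frac{1}{5632}\right) = \frac{1417}{33792}$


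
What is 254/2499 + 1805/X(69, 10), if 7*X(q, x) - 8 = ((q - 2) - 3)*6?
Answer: 646417/19992 ≈ 32.334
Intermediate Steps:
X(q, x) = -22/7 + 6*q/7 (X(q, x) = 8/7 + (((q - 2) - 3)*6)/7 = 8/7 + (((-2 + q) - 3)*6)/7 = 8/7 + ((-5 + q)*6)/7 = 8/7 + (-30 + 6*q)/7 = 8/7 + (-30/7 + 6*q/7) = -22/7 + 6*q/7)
254/2499 + 1805/X(69, 10) = 254/2499 + 1805/(-22/7 + (6/7)*69) = 254*(1/2499) + 1805/(-22/7 + 414/7) = 254/2499 + 1805/56 = 646417/19992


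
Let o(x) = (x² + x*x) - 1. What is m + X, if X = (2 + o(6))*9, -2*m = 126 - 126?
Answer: 657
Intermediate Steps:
o(x) = -1 + 2*x² (o(x) = (x² + x²) - 1 = 2*x² - 1 = -1 + 2*x²)
m = 0 (m = -(126 - 126)/2 = -½*0 = 0)
X = 657 (X = (2 + (-1 + 2*6²))*9 = (2 + (-1 + 2*36))*9 = (2 + (-1 + 72))*9 = (2 + 71)*9 = 73*9 = 657)
m + X = 0 + 657 = 657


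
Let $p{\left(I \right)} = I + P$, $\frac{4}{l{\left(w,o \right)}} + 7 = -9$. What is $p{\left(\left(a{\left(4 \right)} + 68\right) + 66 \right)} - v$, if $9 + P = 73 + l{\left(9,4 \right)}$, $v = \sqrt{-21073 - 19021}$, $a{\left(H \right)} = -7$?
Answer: $\frac{763}{4} - i \sqrt{40094} \approx 190.75 - 200.23 i$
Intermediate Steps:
$v = i \sqrt{40094}$ ($v = \sqrt{-40094} = i \sqrt{40094} \approx 200.23 i$)
$l{\left(w,o \right)} = - \frac{1}{4}$ ($l{\left(w,o \right)} = \frac{4}{-7 - 9} = \frac{4}{-16} = 4 \left(- \frac{1}{16}\right) = - \frac{1}{4}$)
$P = \frac{255}{4}$ ($P = -9 + \left(73 - \frac{1}{4}\right) = -9 + \frac{291}{4} = \frac{255}{4} \approx 63.75$)
$p{\left(I \right)} = \frac{255}{4} + I$ ($p{\left(I \right)} = I + \frac{255}{4} = \frac{255}{4} + I$)
$p{\left(\left(a{\left(4 \right)} + 68\right) + 66 \right)} - v = \left(\frac{255}{4} + \left(\left(-7 + 68\right) + 66\right)\right) - i \sqrt{40094} = \left(\frac{255}{4} + \left(61 + 66\right)\right) - i \sqrt{40094} = \left(\frac{255}{4} + 127\right) - i \sqrt{40094} = \frac{763}{4} - i \sqrt{40094}$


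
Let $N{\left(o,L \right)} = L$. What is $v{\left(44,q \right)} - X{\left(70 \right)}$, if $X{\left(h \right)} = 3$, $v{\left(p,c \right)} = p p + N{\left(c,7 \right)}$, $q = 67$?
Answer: $1940$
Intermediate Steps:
$v{\left(p,c \right)} = 7 + p^{2}$ ($v{\left(p,c \right)} = p p + 7 = p^{2} + 7 = 7 + p^{2}$)
$v{\left(44,q \right)} - X{\left(70 \right)} = \left(7 + 44^{2}\right) - 3 = \left(7 + 1936\right) - 3 = 1943 - 3 = 1940$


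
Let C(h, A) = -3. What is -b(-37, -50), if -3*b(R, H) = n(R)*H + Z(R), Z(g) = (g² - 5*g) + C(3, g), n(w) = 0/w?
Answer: 517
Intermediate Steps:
n(w) = 0
Z(g) = -3 + g² - 5*g (Z(g) = (g² - 5*g) - 3 = -3 + g² - 5*g)
b(R, H) = 1 - R²/3 + 5*R/3 (b(R, H) = -(0*H + (-3 + R² - 5*R))/3 = -(0 + (-3 + R² - 5*R))/3 = -(-3 + R² - 5*R)/3 = 1 - R²/3 + 5*R/3)
-b(-37, -50) = -(1 - ⅓*(-37)² + (5/3)*(-37)) = -(1 - ⅓*1369 - 185/3) = -(1 - 1369/3 - 185/3) = -1*(-517) = 517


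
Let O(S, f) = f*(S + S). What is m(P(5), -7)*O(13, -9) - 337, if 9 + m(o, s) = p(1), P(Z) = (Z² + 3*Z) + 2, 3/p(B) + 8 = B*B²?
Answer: 13085/7 ≈ 1869.3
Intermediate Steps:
p(B) = 3/(-8 + B³) (p(B) = 3/(-8 + B*B²) = 3/(-8 + B³))
O(S, f) = 2*S*f (O(S, f) = f*(2*S) = 2*S*f)
P(Z) = 2 + Z² + 3*Z
m(o, s) = -66/7 (m(o, s) = -9 + 3/(-8 + 1³) = -9 + 3/(-8 + 1) = -9 + 3/(-7) = -9 + 3*(-⅐) = -9 - 3/7 = -66/7)
m(P(5), -7)*O(13, -9) - 337 = -132*13*(-9)/7 - 337 = -66/7*(-234) - 337 = 15444/7 - 337 = 13085/7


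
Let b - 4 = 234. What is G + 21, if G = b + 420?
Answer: 679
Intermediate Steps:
b = 238 (b = 4 + 234 = 238)
G = 658 (G = 238 + 420 = 658)
G + 21 = 658 + 21 = 679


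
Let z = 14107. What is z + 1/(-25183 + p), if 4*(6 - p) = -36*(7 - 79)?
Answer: 364313274/25825 ≈ 14107.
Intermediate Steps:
p = -642 (p = 6 - (-9)*(7 - 79) = 6 - (-9)*(-72) = 6 - ¼*2592 = 6 - 648 = -642)
z + 1/(-25183 + p) = 14107 + 1/(-25183 - 642) = 14107 + 1/(-25825) = 14107 - 1/25825 = 364313274/25825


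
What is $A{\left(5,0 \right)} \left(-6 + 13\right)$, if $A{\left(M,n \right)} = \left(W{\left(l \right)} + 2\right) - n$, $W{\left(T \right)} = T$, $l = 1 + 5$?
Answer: $56$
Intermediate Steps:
$l = 6$
$A{\left(M,n \right)} = 8 - n$ ($A{\left(M,n \right)} = \left(6 + 2\right) - n = 8 - n$)
$A{\left(5,0 \right)} \left(-6 + 13\right) = \left(8 - 0\right) \left(-6 + 13\right) = \left(8 + 0\right) 7 = 8 \cdot 7 = 56$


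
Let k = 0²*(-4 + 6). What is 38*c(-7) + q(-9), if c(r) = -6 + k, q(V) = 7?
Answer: -221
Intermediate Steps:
k = 0 (k = 0*2 = 0)
c(r) = -6 (c(r) = -6 + 0 = -6)
38*c(-7) + q(-9) = 38*(-6) + 7 = -228 + 7 = -221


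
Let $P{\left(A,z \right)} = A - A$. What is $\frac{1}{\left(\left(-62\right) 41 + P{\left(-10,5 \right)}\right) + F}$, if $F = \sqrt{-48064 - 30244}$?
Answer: $- \frac{1271}{3270036} - \frac{i \sqrt{19577}}{3270036} \approx -0.00038868 - 4.2788 \cdot 10^{-5} i$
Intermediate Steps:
$P{\left(A,z \right)} = 0$
$F = 2 i \sqrt{19577}$ ($F = \sqrt{-78308} = 2 i \sqrt{19577} \approx 279.84 i$)
$\frac{1}{\left(\left(-62\right) 41 + P{\left(-10,5 \right)}\right) + F} = \frac{1}{\left(\left(-62\right) 41 + 0\right) + 2 i \sqrt{19577}} = \frac{1}{\left(-2542 + 0\right) + 2 i \sqrt{19577}} = \frac{1}{-2542 + 2 i \sqrt{19577}}$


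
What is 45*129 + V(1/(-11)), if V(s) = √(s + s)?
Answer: 5805 + I*√22/11 ≈ 5805.0 + 0.4264*I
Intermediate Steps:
V(s) = √2*√s (V(s) = √(2*s) = √2*√s)
45*129 + V(1/(-11)) = 45*129 + √2*√(1/(-11)) = 5805 + √2*√(-1/11) = 5805 + √2*(I*√11/11) = 5805 + I*√22/11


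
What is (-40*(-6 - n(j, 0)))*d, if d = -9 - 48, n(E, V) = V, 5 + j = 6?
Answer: -13680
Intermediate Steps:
j = 1 (j = -5 + 6 = 1)
d = -57
(-40*(-6 - n(j, 0)))*d = -40*(-6 - 1*0)*(-57) = -40*(-6 + 0)*(-57) = -40*(-6)*(-57) = 240*(-57) = -13680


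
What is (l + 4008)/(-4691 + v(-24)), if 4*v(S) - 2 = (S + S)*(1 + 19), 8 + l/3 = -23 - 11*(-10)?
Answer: -2830/3287 ≈ -0.86097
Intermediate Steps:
l = 237 (l = -24 + 3*(-23 - 11*(-10)) = -24 + 3*(-23 + 110) = -24 + 3*87 = -24 + 261 = 237)
v(S) = ½ + 10*S (v(S) = ½ + ((S + S)*(1 + 19))/4 = ½ + ((2*S)*20)/4 = ½ + (40*S)/4 = ½ + 10*S)
(l + 4008)/(-4691 + v(-24)) = (237 + 4008)/(-4691 + (½ + 10*(-24))) = 4245/(-4691 + (½ - 240)) = 4245/(-4691 - 479/2) = 4245/(-9861/2) = 4245*(-2/9861) = -2830/3287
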